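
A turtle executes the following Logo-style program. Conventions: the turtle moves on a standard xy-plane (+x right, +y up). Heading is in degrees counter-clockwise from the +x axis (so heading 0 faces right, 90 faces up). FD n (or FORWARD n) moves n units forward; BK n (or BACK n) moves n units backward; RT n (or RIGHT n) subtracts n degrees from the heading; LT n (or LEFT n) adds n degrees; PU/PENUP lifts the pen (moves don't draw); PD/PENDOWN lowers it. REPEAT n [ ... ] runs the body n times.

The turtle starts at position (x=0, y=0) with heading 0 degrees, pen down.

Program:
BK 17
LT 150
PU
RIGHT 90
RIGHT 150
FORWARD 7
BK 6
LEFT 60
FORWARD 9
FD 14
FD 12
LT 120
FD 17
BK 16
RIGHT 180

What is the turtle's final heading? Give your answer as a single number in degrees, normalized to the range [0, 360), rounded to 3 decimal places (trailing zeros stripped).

Executing turtle program step by step:
Start: pos=(0,0), heading=0, pen down
BK 17: (0,0) -> (-17,0) [heading=0, draw]
LT 150: heading 0 -> 150
PU: pen up
RT 90: heading 150 -> 60
RT 150: heading 60 -> 270
FD 7: (-17,0) -> (-17,-7) [heading=270, move]
BK 6: (-17,-7) -> (-17,-1) [heading=270, move]
LT 60: heading 270 -> 330
FD 9: (-17,-1) -> (-9.206,-5.5) [heading=330, move]
FD 14: (-9.206,-5.5) -> (2.919,-12.5) [heading=330, move]
FD 12: (2.919,-12.5) -> (13.311,-18.5) [heading=330, move]
LT 120: heading 330 -> 90
FD 17: (13.311,-18.5) -> (13.311,-1.5) [heading=90, move]
BK 16: (13.311,-1.5) -> (13.311,-17.5) [heading=90, move]
RT 180: heading 90 -> 270
Final: pos=(13.311,-17.5), heading=270, 1 segment(s) drawn

Answer: 270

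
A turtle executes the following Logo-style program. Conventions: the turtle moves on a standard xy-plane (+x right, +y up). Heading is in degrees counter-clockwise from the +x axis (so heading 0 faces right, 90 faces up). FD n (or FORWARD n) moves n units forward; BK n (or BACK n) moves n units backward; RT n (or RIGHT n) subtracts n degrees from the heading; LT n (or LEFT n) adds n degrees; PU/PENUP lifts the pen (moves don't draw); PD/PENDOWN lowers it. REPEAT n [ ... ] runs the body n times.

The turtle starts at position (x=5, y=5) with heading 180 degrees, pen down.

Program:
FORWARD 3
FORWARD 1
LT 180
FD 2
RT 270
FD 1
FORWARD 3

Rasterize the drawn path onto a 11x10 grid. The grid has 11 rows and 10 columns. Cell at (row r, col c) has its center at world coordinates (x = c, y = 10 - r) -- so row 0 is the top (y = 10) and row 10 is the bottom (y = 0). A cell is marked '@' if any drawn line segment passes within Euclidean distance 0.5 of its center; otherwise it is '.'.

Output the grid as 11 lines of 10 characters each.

Answer: ..........
...@......
...@......
...@......
...@......
.@@@@@....
..........
..........
..........
..........
..........

Derivation:
Segment 0: (5,5) -> (2,5)
Segment 1: (2,5) -> (1,5)
Segment 2: (1,5) -> (3,5)
Segment 3: (3,5) -> (3,6)
Segment 4: (3,6) -> (3,9)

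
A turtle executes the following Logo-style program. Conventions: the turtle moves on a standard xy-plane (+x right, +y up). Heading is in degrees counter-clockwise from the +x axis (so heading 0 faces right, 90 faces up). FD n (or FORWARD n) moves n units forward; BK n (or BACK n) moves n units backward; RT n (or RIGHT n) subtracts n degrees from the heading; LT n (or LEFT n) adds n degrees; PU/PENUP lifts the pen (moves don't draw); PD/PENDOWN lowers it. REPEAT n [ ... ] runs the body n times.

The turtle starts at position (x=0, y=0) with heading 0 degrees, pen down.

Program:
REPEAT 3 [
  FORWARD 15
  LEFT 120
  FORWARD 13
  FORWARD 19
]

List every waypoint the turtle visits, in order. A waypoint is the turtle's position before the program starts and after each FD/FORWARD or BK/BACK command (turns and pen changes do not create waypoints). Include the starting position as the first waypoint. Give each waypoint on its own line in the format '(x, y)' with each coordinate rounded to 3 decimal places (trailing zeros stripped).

Answer: (0, 0)
(15, 0)
(8.5, 11.258)
(-1, 27.713)
(-8.5, 40.703)
(-15, 29.445)
(-24.5, 12.99)
(-32, 0)
(-19, 0)
(0, 0)

Derivation:
Executing turtle program step by step:
Start: pos=(0,0), heading=0, pen down
REPEAT 3 [
  -- iteration 1/3 --
  FD 15: (0,0) -> (15,0) [heading=0, draw]
  LT 120: heading 0 -> 120
  FD 13: (15,0) -> (8.5,11.258) [heading=120, draw]
  FD 19: (8.5,11.258) -> (-1,27.713) [heading=120, draw]
  -- iteration 2/3 --
  FD 15: (-1,27.713) -> (-8.5,40.703) [heading=120, draw]
  LT 120: heading 120 -> 240
  FD 13: (-8.5,40.703) -> (-15,29.445) [heading=240, draw]
  FD 19: (-15,29.445) -> (-24.5,12.99) [heading=240, draw]
  -- iteration 3/3 --
  FD 15: (-24.5,12.99) -> (-32,0) [heading=240, draw]
  LT 120: heading 240 -> 0
  FD 13: (-32,0) -> (-19,0) [heading=0, draw]
  FD 19: (-19,0) -> (0,0) [heading=0, draw]
]
Final: pos=(0,0), heading=0, 9 segment(s) drawn
Waypoints (10 total):
(0, 0)
(15, 0)
(8.5, 11.258)
(-1, 27.713)
(-8.5, 40.703)
(-15, 29.445)
(-24.5, 12.99)
(-32, 0)
(-19, 0)
(0, 0)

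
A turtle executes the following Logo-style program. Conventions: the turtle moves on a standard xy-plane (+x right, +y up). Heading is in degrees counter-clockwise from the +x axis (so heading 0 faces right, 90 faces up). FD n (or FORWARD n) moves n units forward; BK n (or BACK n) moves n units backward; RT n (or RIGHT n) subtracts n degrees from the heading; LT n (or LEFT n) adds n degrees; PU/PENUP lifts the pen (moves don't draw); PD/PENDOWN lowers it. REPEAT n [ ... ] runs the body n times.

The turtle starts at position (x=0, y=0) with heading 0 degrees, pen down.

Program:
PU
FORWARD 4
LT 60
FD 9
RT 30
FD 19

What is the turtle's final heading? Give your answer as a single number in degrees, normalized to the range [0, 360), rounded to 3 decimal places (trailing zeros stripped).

Answer: 30

Derivation:
Executing turtle program step by step:
Start: pos=(0,0), heading=0, pen down
PU: pen up
FD 4: (0,0) -> (4,0) [heading=0, move]
LT 60: heading 0 -> 60
FD 9: (4,0) -> (8.5,7.794) [heading=60, move]
RT 30: heading 60 -> 30
FD 19: (8.5,7.794) -> (24.954,17.294) [heading=30, move]
Final: pos=(24.954,17.294), heading=30, 0 segment(s) drawn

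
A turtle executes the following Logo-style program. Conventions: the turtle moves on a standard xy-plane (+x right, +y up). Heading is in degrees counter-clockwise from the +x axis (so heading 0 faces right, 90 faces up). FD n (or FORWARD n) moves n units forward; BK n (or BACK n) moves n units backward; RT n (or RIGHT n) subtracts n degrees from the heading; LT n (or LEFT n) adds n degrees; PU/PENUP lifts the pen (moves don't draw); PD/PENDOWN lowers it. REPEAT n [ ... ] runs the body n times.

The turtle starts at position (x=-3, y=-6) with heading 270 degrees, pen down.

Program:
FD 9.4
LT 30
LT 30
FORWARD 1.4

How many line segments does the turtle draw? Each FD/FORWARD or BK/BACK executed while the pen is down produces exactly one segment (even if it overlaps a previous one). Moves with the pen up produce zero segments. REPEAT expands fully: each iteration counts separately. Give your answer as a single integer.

Answer: 2

Derivation:
Executing turtle program step by step:
Start: pos=(-3,-6), heading=270, pen down
FD 9.4: (-3,-6) -> (-3,-15.4) [heading=270, draw]
LT 30: heading 270 -> 300
LT 30: heading 300 -> 330
FD 1.4: (-3,-15.4) -> (-1.788,-16.1) [heading=330, draw]
Final: pos=(-1.788,-16.1), heading=330, 2 segment(s) drawn
Segments drawn: 2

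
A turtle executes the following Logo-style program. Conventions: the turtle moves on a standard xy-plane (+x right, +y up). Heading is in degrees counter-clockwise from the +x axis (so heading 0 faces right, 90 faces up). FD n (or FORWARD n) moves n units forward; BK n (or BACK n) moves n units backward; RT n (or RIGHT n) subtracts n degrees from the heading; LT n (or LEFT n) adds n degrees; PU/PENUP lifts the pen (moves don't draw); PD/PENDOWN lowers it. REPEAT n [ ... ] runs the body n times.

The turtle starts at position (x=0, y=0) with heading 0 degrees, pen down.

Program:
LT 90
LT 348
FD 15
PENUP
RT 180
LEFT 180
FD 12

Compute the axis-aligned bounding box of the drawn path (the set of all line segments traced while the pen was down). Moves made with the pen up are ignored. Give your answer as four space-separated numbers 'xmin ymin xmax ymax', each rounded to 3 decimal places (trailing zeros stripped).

Answer: 0 0 3.119 14.672

Derivation:
Executing turtle program step by step:
Start: pos=(0,0), heading=0, pen down
LT 90: heading 0 -> 90
LT 348: heading 90 -> 78
FD 15: (0,0) -> (3.119,14.672) [heading=78, draw]
PU: pen up
RT 180: heading 78 -> 258
LT 180: heading 258 -> 78
FD 12: (3.119,14.672) -> (5.614,26.41) [heading=78, move]
Final: pos=(5.614,26.41), heading=78, 1 segment(s) drawn

Segment endpoints: x in {0, 3.119}, y in {0, 14.672}
xmin=0, ymin=0, xmax=3.119, ymax=14.672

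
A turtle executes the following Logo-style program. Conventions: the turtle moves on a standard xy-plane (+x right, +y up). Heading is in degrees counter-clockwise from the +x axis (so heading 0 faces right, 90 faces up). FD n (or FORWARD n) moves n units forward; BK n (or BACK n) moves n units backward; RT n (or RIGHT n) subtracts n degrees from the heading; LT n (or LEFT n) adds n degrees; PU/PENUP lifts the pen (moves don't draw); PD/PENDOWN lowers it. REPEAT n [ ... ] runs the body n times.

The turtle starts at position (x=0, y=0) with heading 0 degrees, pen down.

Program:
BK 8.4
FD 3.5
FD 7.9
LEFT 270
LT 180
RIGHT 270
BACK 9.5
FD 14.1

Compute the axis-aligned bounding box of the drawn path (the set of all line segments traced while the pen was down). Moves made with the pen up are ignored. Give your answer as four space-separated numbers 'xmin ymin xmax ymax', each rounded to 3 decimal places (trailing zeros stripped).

Executing turtle program step by step:
Start: pos=(0,0), heading=0, pen down
BK 8.4: (0,0) -> (-8.4,0) [heading=0, draw]
FD 3.5: (-8.4,0) -> (-4.9,0) [heading=0, draw]
FD 7.9: (-4.9,0) -> (3,0) [heading=0, draw]
LT 270: heading 0 -> 270
LT 180: heading 270 -> 90
RT 270: heading 90 -> 180
BK 9.5: (3,0) -> (12.5,0) [heading=180, draw]
FD 14.1: (12.5,0) -> (-1.6,0) [heading=180, draw]
Final: pos=(-1.6,0), heading=180, 5 segment(s) drawn

Segment endpoints: x in {-8.4, -4.9, -1.6, 0, 3, 12.5}, y in {0, 0, 0}
xmin=-8.4, ymin=0, xmax=12.5, ymax=0

Answer: -8.4 0 12.5 0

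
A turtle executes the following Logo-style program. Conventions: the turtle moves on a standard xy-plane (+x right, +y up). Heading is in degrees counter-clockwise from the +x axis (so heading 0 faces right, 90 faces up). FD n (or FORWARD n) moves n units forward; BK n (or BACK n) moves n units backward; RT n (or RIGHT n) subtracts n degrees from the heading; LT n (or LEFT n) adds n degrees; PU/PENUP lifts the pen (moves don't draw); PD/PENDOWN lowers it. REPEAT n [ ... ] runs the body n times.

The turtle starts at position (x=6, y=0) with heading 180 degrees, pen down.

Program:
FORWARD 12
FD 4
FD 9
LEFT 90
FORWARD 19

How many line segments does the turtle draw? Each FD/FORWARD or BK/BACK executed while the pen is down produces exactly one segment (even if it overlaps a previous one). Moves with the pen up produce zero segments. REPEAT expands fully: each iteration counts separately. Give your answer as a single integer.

Answer: 4

Derivation:
Executing turtle program step by step:
Start: pos=(6,0), heading=180, pen down
FD 12: (6,0) -> (-6,0) [heading=180, draw]
FD 4: (-6,0) -> (-10,0) [heading=180, draw]
FD 9: (-10,0) -> (-19,0) [heading=180, draw]
LT 90: heading 180 -> 270
FD 19: (-19,0) -> (-19,-19) [heading=270, draw]
Final: pos=(-19,-19), heading=270, 4 segment(s) drawn
Segments drawn: 4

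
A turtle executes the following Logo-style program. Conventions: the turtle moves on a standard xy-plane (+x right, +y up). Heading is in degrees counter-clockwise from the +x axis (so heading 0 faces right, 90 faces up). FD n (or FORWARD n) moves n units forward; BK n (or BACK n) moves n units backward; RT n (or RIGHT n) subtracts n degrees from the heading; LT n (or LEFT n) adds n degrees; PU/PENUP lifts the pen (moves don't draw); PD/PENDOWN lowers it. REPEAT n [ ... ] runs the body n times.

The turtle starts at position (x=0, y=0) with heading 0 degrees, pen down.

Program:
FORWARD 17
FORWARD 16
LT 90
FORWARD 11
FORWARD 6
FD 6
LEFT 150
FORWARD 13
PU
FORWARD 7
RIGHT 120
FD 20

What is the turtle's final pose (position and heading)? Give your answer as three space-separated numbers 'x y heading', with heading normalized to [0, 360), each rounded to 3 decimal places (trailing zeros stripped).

Answer: 13 23 120

Derivation:
Executing turtle program step by step:
Start: pos=(0,0), heading=0, pen down
FD 17: (0,0) -> (17,0) [heading=0, draw]
FD 16: (17,0) -> (33,0) [heading=0, draw]
LT 90: heading 0 -> 90
FD 11: (33,0) -> (33,11) [heading=90, draw]
FD 6: (33,11) -> (33,17) [heading=90, draw]
FD 6: (33,17) -> (33,23) [heading=90, draw]
LT 150: heading 90 -> 240
FD 13: (33,23) -> (26.5,11.742) [heading=240, draw]
PU: pen up
FD 7: (26.5,11.742) -> (23,5.679) [heading=240, move]
RT 120: heading 240 -> 120
FD 20: (23,5.679) -> (13,23) [heading=120, move]
Final: pos=(13,23), heading=120, 6 segment(s) drawn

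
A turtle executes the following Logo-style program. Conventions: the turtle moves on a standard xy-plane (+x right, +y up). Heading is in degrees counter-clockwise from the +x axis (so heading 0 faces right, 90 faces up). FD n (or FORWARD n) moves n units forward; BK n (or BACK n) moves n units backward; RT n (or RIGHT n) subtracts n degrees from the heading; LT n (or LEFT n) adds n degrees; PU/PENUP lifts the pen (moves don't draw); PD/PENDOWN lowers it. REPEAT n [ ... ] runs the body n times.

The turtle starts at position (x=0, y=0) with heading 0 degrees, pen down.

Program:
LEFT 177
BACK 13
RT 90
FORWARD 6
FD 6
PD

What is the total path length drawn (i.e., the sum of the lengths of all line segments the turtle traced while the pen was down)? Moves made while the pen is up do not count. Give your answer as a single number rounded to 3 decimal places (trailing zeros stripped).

Executing turtle program step by step:
Start: pos=(0,0), heading=0, pen down
LT 177: heading 0 -> 177
BK 13: (0,0) -> (12.982,-0.68) [heading=177, draw]
RT 90: heading 177 -> 87
FD 6: (12.982,-0.68) -> (13.296,5.311) [heading=87, draw]
FD 6: (13.296,5.311) -> (13.61,11.303) [heading=87, draw]
PD: pen down
Final: pos=(13.61,11.303), heading=87, 3 segment(s) drawn

Segment lengths:
  seg 1: (0,0) -> (12.982,-0.68), length = 13
  seg 2: (12.982,-0.68) -> (13.296,5.311), length = 6
  seg 3: (13.296,5.311) -> (13.61,11.303), length = 6
Total = 25

Answer: 25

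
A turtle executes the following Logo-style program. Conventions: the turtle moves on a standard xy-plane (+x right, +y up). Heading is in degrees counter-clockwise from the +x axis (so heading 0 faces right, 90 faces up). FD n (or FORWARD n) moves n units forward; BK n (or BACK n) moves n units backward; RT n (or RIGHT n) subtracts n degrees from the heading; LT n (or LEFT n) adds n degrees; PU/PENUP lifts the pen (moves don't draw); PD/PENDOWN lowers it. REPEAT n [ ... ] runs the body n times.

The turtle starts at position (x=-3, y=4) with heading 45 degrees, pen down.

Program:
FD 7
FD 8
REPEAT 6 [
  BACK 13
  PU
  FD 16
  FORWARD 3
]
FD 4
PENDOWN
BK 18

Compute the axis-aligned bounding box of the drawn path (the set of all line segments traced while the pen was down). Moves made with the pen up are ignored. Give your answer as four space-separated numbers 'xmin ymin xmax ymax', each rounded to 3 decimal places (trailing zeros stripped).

Executing turtle program step by step:
Start: pos=(-3,4), heading=45, pen down
FD 7: (-3,4) -> (1.95,8.95) [heading=45, draw]
FD 8: (1.95,8.95) -> (7.607,14.607) [heading=45, draw]
REPEAT 6 [
  -- iteration 1/6 --
  BK 13: (7.607,14.607) -> (-1.586,5.414) [heading=45, draw]
  PU: pen up
  FD 16: (-1.586,5.414) -> (9.728,16.728) [heading=45, move]
  FD 3: (9.728,16.728) -> (11.849,18.849) [heading=45, move]
  -- iteration 2/6 --
  BK 13: (11.849,18.849) -> (2.657,9.657) [heading=45, move]
  PU: pen up
  FD 16: (2.657,9.657) -> (13.971,20.971) [heading=45, move]
  FD 3: (13.971,20.971) -> (16.092,23.092) [heading=45, move]
  -- iteration 3/6 --
  BK 13: (16.092,23.092) -> (6.899,13.899) [heading=45, move]
  PU: pen up
  FD 16: (6.899,13.899) -> (18.213,25.213) [heading=45, move]
  FD 3: (18.213,25.213) -> (20.335,27.335) [heading=45, move]
  -- iteration 4/6 --
  BK 13: (20.335,27.335) -> (11.142,18.142) [heading=45, move]
  PU: pen up
  FD 16: (11.142,18.142) -> (22.456,29.456) [heading=45, move]
  FD 3: (22.456,29.456) -> (24.577,31.577) [heading=45, move]
  -- iteration 5/6 --
  BK 13: (24.577,31.577) -> (15.385,22.385) [heading=45, move]
  PU: pen up
  FD 16: (15.385,22.385) -> (26.698,33.698) [heading=45, move]
  FD 3: (26.698,33.698) -> (28.82,35.82) [heading=45, move]
  -- iteration 6/6 --
  BK 13: (28.82,35.82) -> (19.627,26.627) [heading=45, move]
  PU: pen up
  FD 16: (19.627,26.627) -> (30.941,37.941) [heading=45, move]
  FD 3: (30.941,37.941) -> (33.062,40.062) [heading=45, move]
]
FD 4: (33.062,40.062) -> (35.891,42.891) [heading=45, move]
PD: pen down
BK 18: (35.891,42.891) -> (23.163,30.163) [heading=45, draw]
Final: pos=(23.163,30.163), heading=45, 4 segment(s) drawn

Segment endpoints: x in {-3, -1.586, 1.95, 7.607, 23.163, 35.891}, y in {4, 5.414, 8.95, 14.607, 30.163, 42.891}
xmin=-3, ymin=4, xmax=35.891, ymax=42.891

Answer: -3 4 35.891 42.891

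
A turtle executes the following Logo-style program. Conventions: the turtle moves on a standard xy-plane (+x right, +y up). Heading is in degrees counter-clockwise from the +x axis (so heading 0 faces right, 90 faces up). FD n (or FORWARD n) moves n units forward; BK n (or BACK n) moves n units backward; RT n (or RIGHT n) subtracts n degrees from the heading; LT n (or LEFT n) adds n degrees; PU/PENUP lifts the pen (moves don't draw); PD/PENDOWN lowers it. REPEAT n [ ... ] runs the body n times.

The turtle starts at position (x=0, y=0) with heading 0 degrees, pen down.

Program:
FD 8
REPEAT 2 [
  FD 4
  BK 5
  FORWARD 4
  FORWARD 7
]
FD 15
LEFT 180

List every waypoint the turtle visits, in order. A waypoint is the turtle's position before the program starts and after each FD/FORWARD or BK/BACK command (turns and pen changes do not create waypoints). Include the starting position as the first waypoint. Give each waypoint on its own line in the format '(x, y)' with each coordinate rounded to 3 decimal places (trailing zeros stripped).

Answer: (0, 0)
(8, 0)
(12, 0)
(7, 0)
(11, 0)
(18, 0)
(22, 0)
(17, 0)
(21, 0)
(28, 0)
(43, 0)

Derivation:
Executing turtle program step by step:
Start: pos=(0,0), heading=0, pen down
FD 8: (0,0) -> (8,0) [heading=0, draw]
REPEAT 2 [
  -- iteration 1/2 --
  FD 4: (8,0) -> (12,0) [heading=0, draw]
  BK 5: (12,0) -> (7,0) [heading=0, draw]
  FD 4: (7,0) -> (11,0) [heading=0, draw]
  FD 7: (11,0) -> (18,0) [heading=0, draw]
  -- iteration 2/2 --
  FD 4: (18,0) -> (22,0) [heading=0, draw]
  BK 5: (22,0) -> (17,0) [heading=0, draw]
  FD 4: (17,0) -> (21,0) [heading=0, draw]
  FD 7: (21,0) -> (28,0) [heading=0, draw]
]
FD 15: (28,0) -> (43,0) [heading=0, draw]
LT 180: heading 0 -> 180
Final: pos=(43,0), heading=180, 10 segment(s) drawn
Waypoints (11 total):
(0, 0)
(8, 0)
(12, 0)
(7, 0)
(11, 0)
(18, 0)
(22, 0)
(17, 0)
(21, 0)
(28, 0)
(43, 0)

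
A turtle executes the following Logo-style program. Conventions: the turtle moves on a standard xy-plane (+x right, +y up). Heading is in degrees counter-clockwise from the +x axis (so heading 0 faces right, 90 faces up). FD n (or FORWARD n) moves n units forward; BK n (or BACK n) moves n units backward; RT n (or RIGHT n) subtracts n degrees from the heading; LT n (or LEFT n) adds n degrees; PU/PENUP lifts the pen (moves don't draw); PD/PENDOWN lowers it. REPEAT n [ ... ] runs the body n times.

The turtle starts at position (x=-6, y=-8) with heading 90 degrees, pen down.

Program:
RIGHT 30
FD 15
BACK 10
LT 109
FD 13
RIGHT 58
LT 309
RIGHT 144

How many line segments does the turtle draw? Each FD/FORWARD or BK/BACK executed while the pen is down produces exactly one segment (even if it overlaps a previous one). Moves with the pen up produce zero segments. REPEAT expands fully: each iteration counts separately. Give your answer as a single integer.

Executing turtle program step by step:
Start: pos=(-6,-8), heading=90, pen down
RT 30: heading 90 -> 60
FD 15: (-6,-8) -> (1.5,4.99) [heading=60, draw]
BK 10: (1.5,4.99) -> (-3.5,-3.67) [heading=60, draw]
LT 109: heading 60 -> 169
FD 13: (-3.5,-3.67) -> (-16.261,-1.189) [heading=169, draw]
RT 58: heading 169 -> 111
LT 309: heading 111 -> 60
RT 144: heading 60 -> 276
Final: pos=(-16.261,-1.189), heading=276, 3 segment(s) drawn
Segments drawn: 3

Answer: 3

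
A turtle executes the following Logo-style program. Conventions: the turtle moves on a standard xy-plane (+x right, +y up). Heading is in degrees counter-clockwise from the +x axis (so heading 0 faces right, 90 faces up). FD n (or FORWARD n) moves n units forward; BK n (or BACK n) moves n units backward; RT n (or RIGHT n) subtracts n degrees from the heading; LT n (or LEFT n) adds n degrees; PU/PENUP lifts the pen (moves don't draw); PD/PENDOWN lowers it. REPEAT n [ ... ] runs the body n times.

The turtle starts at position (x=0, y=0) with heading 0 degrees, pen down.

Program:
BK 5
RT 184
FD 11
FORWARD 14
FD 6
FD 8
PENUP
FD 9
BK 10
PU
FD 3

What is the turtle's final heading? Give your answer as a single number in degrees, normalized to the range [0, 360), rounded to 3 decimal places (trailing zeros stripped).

Executing turtle program step by step:
Start: pos=(0,0), heading=0, pen down
BK 5: (0,0) -> (-5,0) [heading=0, draw]
RT 184: heading 0 -> 176
FD 11: (-5,0) -> (-15.973,0.767) [heading=176, draw]
FD 14: (-15.973,0.767) -> (-29.939,1.744) [heading=176, draw]
FD 6: (-29.939,1.744) -> (-35.924,2.162) [heading=176, draw]
FD 8: (-35.924,2.162) -> (-43.905,2.721) [heading=176, draw]
PU: pen up
FD 9: (-43.905,2.721) -> (-52.883,3.348) [heading=176, move]
BK 10: (-52.883,3.348) -> (-42.907,2.651) [heading=176, move]
PU: pen up
FD 3: (-42.907,2.651) -> (-45.9,2.86) [heading=176, move]
Final: pos=(-45.9,2.86), heading=176, 5 segment(s) drawn

Answer: 176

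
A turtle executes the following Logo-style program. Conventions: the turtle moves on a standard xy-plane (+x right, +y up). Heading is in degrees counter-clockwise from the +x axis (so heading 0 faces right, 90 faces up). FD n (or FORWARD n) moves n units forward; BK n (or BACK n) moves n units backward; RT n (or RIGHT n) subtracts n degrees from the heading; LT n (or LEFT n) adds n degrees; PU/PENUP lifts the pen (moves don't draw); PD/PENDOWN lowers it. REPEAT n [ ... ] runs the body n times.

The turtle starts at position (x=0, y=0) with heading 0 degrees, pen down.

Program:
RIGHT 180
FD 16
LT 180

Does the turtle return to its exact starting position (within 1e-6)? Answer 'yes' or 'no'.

Answer: no

Derivation:
Executing turtle program step by step:
Start: pos=(0,0), heading=0, pen down
RT 180: heading 0 -> 180
FD 16: (0,0) -> (-16,0) [heading=180, draw]
LT 180: heading 180 -> 0
Final: pos=(-16,0), heading=0, 1 segment(s) drawn

Start position: (0, 0)
Final position: (-16, 0)
Distance = 16; >= 1e-6 -> NOT closed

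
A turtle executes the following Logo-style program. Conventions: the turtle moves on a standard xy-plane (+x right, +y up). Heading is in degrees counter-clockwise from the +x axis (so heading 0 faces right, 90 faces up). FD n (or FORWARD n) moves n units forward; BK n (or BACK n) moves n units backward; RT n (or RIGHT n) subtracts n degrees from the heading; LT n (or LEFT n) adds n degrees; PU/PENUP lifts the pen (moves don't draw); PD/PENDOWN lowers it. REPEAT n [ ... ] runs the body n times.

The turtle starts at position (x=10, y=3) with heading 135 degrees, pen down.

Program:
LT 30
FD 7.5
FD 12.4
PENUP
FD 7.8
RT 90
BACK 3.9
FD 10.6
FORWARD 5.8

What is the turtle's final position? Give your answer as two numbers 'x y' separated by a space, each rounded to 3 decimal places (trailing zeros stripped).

Answer: -13.521 22.243

Derivation:
Executing turtle program step by step:
Start: pos=(10,3), heading=135, pen down
LT 30: heading 135 -> 165
FD 7.5: (10,3) -> (2.756,4.941) [heading=165, draw]
FD 12.4: (2.756,4.941) -> (-9.222,8.15) [heading=165, draw]
PU: pen up
FD 7.8: (-9.222,8.15) -> (-16.756,10.169) [heading=165, move]
RT 90: heading 165 -> 75
BK 3.9: (-16.756,10.169) -> (-17.766,6.402) [heading=75, move]
FD 10.6: (-17.766,6.402) -> (-15.022,16.641) [heading=75, move]
FD 5.8: (-15.022,16.641) -> (-13.521,22.243) [heading=75, move]
Final: pos=(-13.521,22.243), heading=75, 2 segment(s) drawn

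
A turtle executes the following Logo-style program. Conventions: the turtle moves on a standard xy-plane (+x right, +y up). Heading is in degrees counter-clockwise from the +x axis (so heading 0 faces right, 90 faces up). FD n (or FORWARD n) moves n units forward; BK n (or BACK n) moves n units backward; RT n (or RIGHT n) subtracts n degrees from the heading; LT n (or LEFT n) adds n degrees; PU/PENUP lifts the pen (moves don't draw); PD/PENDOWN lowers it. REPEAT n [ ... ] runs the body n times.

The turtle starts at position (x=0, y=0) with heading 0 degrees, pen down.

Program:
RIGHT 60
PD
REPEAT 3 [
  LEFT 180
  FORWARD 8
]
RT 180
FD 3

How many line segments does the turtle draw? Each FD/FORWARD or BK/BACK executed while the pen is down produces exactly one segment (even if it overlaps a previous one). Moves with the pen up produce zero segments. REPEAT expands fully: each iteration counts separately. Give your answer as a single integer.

Executing turtle program step by step:
Start: pos=(0,0), heading=0, pen down
RT 60: heading 0 -> 300
PD: pen down
REPEAT 3 [
  -- iteration 1/3 --
  LT 180: heading 300 -> 120
  FD 8: (0,0) -> (-4,6.928) [heading=120, draw]
  -- iteration 2/3 --
  LT 180: heading 120 -> 300
  FD 8: (-4,6.928) -> (0,0) [heading=300, draw]
  -- iteration 3/3 --
  LT 180: heading 300 -> 120
  FD 8: (0,0) -> (-4,6.928) [heading=120, draw]
]
RT 180: heading 120 -> 300
FD 3: (-4,6.928) -> (-2.5,4.33) [heading=300, draw]
Final: pos=(-2.5,4.33), heading=300, 4 segment(s) drawn
Segments drawn: 4

Answer: 4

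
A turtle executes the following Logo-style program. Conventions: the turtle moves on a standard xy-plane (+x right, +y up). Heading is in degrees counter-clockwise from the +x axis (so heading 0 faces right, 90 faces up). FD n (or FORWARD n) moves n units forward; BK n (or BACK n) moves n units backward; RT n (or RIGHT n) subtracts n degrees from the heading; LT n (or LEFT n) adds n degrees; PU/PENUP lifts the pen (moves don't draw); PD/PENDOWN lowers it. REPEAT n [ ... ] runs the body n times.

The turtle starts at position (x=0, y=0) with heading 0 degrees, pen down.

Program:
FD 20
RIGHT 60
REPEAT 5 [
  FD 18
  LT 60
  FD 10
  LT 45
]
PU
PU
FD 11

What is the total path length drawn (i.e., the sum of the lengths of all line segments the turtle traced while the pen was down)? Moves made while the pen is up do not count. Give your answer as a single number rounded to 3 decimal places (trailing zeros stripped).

Executing turtle program step by step:
Start: pos=(0,0), heading=0, pen down
FD 20: (0,0) -> (20,0) [heading=0, draw]
RT 60: heading 0 -> 300
REPEAT 5 [
  -- iteration 1/5 --
  FD 18: (20,0) -> (29,-15.588) [heading=300, draw]
  LT 60: heading 300 -> 0
  FD 10: (29,-15.588) -> (39,-15.588) [heading=0, draw]
  LT 45: heading 0 -> 45
  -- iteration 2/5 --
  FD 18: (39,-15.588) -> (51.728,-2.861) [heading=45, draw]
  LT 60: heading 45 -> 105
  FD 10: (51.728,-2.861) -> (49.14,6.799) [heading=105, draw]
  LT 45: heading 105 -> 150
  -- iteration 3/5 --
  FD 18: (49.14,6.799) -> (33.551,15.799) [heading=150, draw]
  LT 60: heading 150 -> 210
  FD 10: (33.551,15.799) -> (24.891,10.799) [heading=210, draw]
  LT 45: heading 210 -> 255
  -- iteration 4/5 --
  FD 18: (24.891,10.799) -> (20.232,-6.588) [heading=255, draw]
  LT 60: heading 255 -> 315
  FD 10: (20.232,-6.588) -> (27.303,-13.659) [heading=315, draw]
  LT 45: heading 315 -> 0
  -- iteration 5/5 --
  FD 18: (27.303,-13.659) -> (45.303,-13.659) [heading=0, draw]
  LT 60: heading 0 -> 60
  FD 10: (45.303,-13.659) -> (50.303,-4.999) [heading=60, draw]
  LT 45: heading 60 -> 105
]
PU: pen up
PU: pen up
FD 11: (50.303,-4.999) -> (47.456,5.626) [heading=105, move]
Final: pos=(47.456,5.626), heading=105, 11 segment(s) drawn

Segment lengths:
  seg 1: (0,0) -> (20,0), length = 20
  seg 2: (20,0) -> (29,-15.588), length = 18
  seg 3: (29,-15.588) -> (39,-15.588), length = 10
  seg 4: (39,-15.588) -> (51.728,-2.861), length = 18
  seg 5: (51.728,-2.861) -> (49.14,6.799), length = 10
  seg 6: (49.14,6.799) -> (33.551,15.799), length = 18
  seg 7: (33.551,15.799) -> (24.891,10.799), length = 10
  seg 8: (24.891,10.799) -> (20.232,-6.588), length = 18
  seg 9: (20.232,-6.588) -> (27.303,-13.659), length = 10
  seg 10: (27.303,-13.659) -> (45.303,-13.659), length = 18
  seg 11: (45.303,-13.659) -> (50.303,-4.999), length = 10
Total = 160

Answer: 160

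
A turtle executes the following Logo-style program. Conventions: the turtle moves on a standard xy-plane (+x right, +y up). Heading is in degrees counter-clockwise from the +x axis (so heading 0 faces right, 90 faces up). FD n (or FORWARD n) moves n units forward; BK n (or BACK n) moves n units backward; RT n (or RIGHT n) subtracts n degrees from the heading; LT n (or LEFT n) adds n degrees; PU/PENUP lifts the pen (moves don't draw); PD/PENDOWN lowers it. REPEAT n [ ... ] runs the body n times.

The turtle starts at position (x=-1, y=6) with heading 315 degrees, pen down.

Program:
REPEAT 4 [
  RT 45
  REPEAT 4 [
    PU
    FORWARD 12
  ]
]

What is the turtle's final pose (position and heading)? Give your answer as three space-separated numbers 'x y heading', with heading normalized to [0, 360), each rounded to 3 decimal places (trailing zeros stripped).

Answer: -116.882 -42 135

Derivation:
Executing turtle program step by step:
Start: pos=(-1,6), heading=315, pen down
REPEAT 4 [
  -- iteration 1/4 --
  RT 45: heading 315 -> 270
  REPEAT 4 [
    -- iteration 1/4 --
    PU: pen up
    FD 12: (-1,6) -> (-1,-6) [heading=270, move]
    -- iteration 2/4 --
    PU: pen up
    FD 12: (-1,-6) -> (-1,-18) [heading=270, move]
    -- iteration 3/4 --
    PU: pen up
    FD 12: (-1,-18) -> (-1,-30) [heading=270, move]
    -- iteration 4/4 --
    PU: pen up
    FD 12: (-1,-30) -> (-1,-42) [heading=270, move]
  ]
  -- iteration 2/4 --
  RT 45: heading 270 -> 225
  REPEAT 4 [
    -- iteration 1/4 --
    PU: pen up
    FD 12: (-1,-42) -> (-9.485,-50.485) [heading=225, move]
    -- iteration 2/4 --
    PU: pen up
    FD 12: (-9.485,-50.485) -> (-17.971,-58.971) [heading=225, move]
    -- iteration 3/4 --
    PU: pen up
    FD 12: (-17.971,-58.971) -> (-26.456,-67.456) [heading=225, move]
    -- iteration 4/4 --
    PU: pen up
    FD 12: (-26.456,-67.456) -> (-34.941,-75.941) [heading=225, move]
  ]
  -- iteration 3/4 --
  RT 45: heading 225 -> 180
  REPEAT 4 [
    -- iteration 1/4 --
    PU: pen up
    FD 12: (-34.941,-75.941) -> (-46.941,-75.941) [heading=180, move]
    -- iteration 2/4 --
    PU: pen up
    FD 12: (-46.941,-75.941) -> (-58.941,-75.941) [heading=180, move]
    -- iteration 3/4 --
    PU: pen up
    FD 12: (-58.941,-75.941) -> (-70.941,-75.941) [heading=180, move]
    -- iteration 4/4 --
    PU: pen up
    FD 12: (-70.941,-75.941) -> (-82.941,-75.941) [heading=180, move]
  ]
  -- iteration 4/4 --
  RT 45: heading 180 -> 135
  REPEAT 4 [
    -- iteration 1/4 --
    PU: pen up
    FD 12: (-82.941,-75.941) -> (-91.426,-67.456) [heading=135, move]
    -- iteration 2/4 --
    PU: pen up
    FD 12: (-91.426,-67.456) -> (-99.912,-58.971) [heading=135, move]
    -- iteration 3/4 --
    PU: pen up
    FD 12: (-99.912,-58.971) -> (-108.397,-50.485) [heading=135, move]
    -- iteration 4/4 --
    PU: pen up
    FD 12: (-108.397,-50.485) -> (-116.882,-42) [heading=135, move]
  ]
]
Final: pos=(-116.882,-42), heading=135, 0 segment(s) drawn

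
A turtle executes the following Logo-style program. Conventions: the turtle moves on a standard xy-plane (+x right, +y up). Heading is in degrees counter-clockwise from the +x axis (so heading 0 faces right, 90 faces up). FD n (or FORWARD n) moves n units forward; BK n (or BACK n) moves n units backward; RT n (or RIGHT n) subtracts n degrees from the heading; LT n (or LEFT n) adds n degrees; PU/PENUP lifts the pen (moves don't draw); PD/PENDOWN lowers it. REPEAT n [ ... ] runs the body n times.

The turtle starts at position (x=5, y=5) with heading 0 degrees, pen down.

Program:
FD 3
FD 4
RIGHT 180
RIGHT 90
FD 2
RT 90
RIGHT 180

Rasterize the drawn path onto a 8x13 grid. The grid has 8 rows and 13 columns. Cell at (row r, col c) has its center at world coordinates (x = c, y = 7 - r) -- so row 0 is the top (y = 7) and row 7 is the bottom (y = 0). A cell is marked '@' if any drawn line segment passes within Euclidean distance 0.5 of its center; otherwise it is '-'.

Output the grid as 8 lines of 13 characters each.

Segment 0: (5,5) -> (8,5)
Segment 1: (8,5) -> (12,5)
Segment 2: (12,5) -> (12,7)

Answer: ------------@
------------@
-----@@@@@@@@
-------------
-------------
-------------
-------------
-------------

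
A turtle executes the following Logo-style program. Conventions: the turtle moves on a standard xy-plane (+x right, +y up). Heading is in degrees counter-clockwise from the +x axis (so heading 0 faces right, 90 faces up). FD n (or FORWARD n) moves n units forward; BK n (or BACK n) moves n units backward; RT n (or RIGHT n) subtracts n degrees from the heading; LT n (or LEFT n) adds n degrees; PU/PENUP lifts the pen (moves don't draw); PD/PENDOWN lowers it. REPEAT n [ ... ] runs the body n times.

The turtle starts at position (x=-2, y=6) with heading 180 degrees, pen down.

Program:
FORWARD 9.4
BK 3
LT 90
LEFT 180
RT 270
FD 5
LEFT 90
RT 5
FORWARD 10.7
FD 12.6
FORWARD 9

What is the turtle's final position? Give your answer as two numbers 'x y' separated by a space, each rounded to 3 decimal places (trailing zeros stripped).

Answer: -16.215 -26.177

Derivation:
Executing turtle program step by step:
Start: pos=(-2,6), heading=180, pen down
FD 9.4: (-2,6) -> (-11.4,6) [heading=180, draw]
BK 3: (-11.4,6) -> (-8.4,6) [heading=180, draw]
LT 90: heading 180 -> 270
LT 180: heading 270 -> 90
RT 270: heading 90 -> 180
FD 5: (-8.4,6) -> (-13.4,6) [heading=180, draw]
LT 90: heading 180 -> 270
RT 5: heading 270 -> 265
FD 10.7: (-13.4,6) -> (-14.333,-4.659) [heading=265, draw]
FD 12.6: (-14.333,-4.659) -> (-15.431,-17.211) [heading=265, draw]
FD 9: (-15.431,-17.211) -> (-16.215,-26.177) [heading=265, draw]
Final: pos=(-16.215,-26.177), heading=265, 6 segment(s) drawn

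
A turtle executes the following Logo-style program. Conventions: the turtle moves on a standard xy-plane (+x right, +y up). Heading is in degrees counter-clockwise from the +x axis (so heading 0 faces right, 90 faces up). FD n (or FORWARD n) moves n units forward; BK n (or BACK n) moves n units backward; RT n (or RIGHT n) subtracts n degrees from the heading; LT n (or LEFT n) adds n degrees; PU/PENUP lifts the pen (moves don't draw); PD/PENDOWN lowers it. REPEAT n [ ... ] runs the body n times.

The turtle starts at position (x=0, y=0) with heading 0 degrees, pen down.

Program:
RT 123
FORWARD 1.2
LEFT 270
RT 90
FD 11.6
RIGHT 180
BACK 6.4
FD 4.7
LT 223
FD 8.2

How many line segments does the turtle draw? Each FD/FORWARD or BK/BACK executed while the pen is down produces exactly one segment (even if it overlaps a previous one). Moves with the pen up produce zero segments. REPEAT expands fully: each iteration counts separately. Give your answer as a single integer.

Answer: 5

Derivation:
Executing turtle program step by step:
Start: pos=(0,0), heading=0, pen down
RT 123: heading 0 -> 237
FD 1.2: (0,0) -> (-0.654,-1.006) [heading=237, draw]
LT 270: heading 237 -> 147
RT 90: heading 147 -> 57
FD 11.6: (-0.654,-1.006) -> (5.664,8.722) [heading=57, draw]
RT 180: heading 57 -> 237
BK 6.4: (5.664,8.722) -> (9.15,14.09) [heading=237, draw]
FD 4.7: (9.15,14.09) -> (6.59,10.148) [heading=237, draw]
LT 223: heading 237 -> 100
FD 8.2: (6.59,10.148) -> (5.166,18.223) [heading=100, draw]
Final: pos=(5.166,18.223), heading=100, 5 segment(s) drawn
Segments drawn: 5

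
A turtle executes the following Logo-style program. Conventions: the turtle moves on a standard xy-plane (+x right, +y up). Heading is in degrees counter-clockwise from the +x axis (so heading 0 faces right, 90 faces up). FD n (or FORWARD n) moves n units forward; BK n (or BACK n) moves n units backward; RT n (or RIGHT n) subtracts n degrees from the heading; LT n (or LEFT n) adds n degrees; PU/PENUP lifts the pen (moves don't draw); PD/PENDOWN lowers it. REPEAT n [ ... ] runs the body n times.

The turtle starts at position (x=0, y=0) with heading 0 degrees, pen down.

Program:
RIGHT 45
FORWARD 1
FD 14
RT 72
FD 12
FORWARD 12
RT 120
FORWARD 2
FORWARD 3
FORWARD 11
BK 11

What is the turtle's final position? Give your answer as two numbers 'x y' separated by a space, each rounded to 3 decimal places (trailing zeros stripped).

Executing turtle program step by step:
Start: pos=(0,0), heading=0, pen down
RT 45: heading 0 -> 315
FD 1: (0,0) -> (0.707,-0.707) [heading=315, draw]
FD 14: (0.707,-0.707) -> (10.607,-10.607) [heading=315, draw]
RT 72: heading 315 -> 243
FD 12: (10.607,-10.607) -> (5.159,-21.299) [heading=243, draw]
FD 12: (5.159,-21.299) -> (-0.289,-31.991) [heading=243, draw]
RT 120: heading 243 -> 123
FD 2: (-0.289,-31.991) -> (-1.378,-30.313) [heading=123, draw]
FD 3: (-1.378,-30.313) -> (-3.012,-27.797) [heading=123, draw]
FD 11: (-3.012,-27.797) -> (-9.003,-18.572) [heading=123, draw]
BK 11: (-9.003,-18.572) -> (-3.012,-27.797) [heading=123, draw]
Final: pos=(-3.012,-27.797), heading=123, 8 segment(s) drawn

Answer: -3.012 -27.797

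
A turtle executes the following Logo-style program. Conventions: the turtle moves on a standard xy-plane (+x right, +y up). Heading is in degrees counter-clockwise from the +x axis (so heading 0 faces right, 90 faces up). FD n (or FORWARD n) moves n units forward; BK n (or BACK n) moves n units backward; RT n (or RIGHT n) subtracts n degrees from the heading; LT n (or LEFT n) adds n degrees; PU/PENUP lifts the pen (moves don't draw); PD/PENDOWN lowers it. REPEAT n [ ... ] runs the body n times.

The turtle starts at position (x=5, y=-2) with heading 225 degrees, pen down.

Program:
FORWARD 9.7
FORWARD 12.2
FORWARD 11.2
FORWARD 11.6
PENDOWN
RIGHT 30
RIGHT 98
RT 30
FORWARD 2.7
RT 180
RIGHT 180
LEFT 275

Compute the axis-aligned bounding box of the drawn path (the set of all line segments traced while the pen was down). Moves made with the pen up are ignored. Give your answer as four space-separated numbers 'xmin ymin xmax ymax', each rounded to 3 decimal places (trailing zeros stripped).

Answer: -26.608 -33.608 5 -2

Derivation:
Executing turtle program step by step:
Start: pos=(5,-2), heading=225, pen down
FD 9.7: (5,-2) -> (-1.859,-8.859) [heading=225, draw]
FD 12.2: (-1.859,-8.859) -> (-10.486,-17.486) [heading=225, draw]
FD 11.2: (-10.486,-17.486) -> (-18.405,-25.405) [heading=225, draw]
FD 11.6: (-18.405,-25.405) -> (-26.608,-33.608) [heading=225, draw]
PD: pen down
RT 30: heading 225 -> 195
RT 98: heading 195 -> 97
RT 30: heading 97 -> 67
FD 2.7: (-26.608,-33.608) -> (-25.553,-31.122) [heading=67, draw]
RT 180: heading 67 -> 247
RT 180: heading 247 -> 67
LT 275: heading 67 -> 342
Final: pos=(-25.553,-31.122), heading=342, 5 segment(s) drawn

Segment endpoints: x in {-26.608, -25.553, -18.405, -10.486, -1.859, 5}, y in {-33.608, -31.122, -25.405, -17.486, -8.859, -2}
xmin=-26.608, ymin=-33.608, xmax=5, ymax=-2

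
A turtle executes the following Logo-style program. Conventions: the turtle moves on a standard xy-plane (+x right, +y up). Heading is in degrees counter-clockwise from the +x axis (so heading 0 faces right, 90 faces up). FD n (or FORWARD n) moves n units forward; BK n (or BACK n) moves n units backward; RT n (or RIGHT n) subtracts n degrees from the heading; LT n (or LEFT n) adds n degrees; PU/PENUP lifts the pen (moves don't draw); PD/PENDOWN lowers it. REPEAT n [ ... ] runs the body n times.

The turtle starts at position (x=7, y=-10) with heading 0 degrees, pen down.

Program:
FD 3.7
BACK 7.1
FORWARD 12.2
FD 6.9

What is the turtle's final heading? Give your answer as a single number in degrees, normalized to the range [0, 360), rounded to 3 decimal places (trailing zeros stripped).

Answer: 0

Derivation:
Executing turtle program step by step:
Start: pos=(7,-10), heading=0, pen down
FD 3.7: (7,-10) -> (10.7,-10) [heading=0, draw]
BK 7.1: (10.7,-10) -> (3.6,-10) [heading=0, draw]
FD 12.2: (3.6,-10) -> (15.8,-10) [heading=0, draw]
FD 6.9: (15.8,-10) -> (22.7,-10) [heading=0, draw]
Final: pos=(22.7,-10), heading=0, 4 segment(s) drawn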